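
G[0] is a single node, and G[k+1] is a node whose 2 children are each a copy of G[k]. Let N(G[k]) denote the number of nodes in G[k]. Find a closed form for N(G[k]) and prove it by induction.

Claim: N(G[k]) = 2^{k+1} − 1.

Base case: N(G[0]) = 1, and 2^{0+1} − 1 = 1.
Assume N(G[j]) = 2^{j+1} − 1.
Then N(G[j+1]) = 1 + 2N(G[j]) = 1 + 2(2^{j+1} − 1) = 2^{j+2} − 2 + 1 = 2^{j+2} − 1.
So the formula holds for j+1, and by induction N(G[k]) = 2^{k+1} − 1 for all k ≥ 0.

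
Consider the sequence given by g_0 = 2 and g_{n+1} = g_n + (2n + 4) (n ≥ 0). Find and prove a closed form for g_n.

Claim: g_n = n^2 + 3n + 2.

Base case: g_0 = 2, and 0^2 + 3·0 + 2 = 2.
Assume g_m = m^2 + 3m + 2.
Then g_{m+1} = g_m + (2m + 4) = (m^2 + 3m + 2) + (2m + 4) = m^2 + 5m + 6,
and (m+1)^2 + 3·(m+1) + 2 = m^2 + 5m + 6.
By induction, g_n = n^2 + 3n + 2 for all n ≥ 0.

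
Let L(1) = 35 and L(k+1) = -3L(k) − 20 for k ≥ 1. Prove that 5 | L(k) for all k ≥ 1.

Base case: L(1) = 35 = 5·7, so 5 | L(1).
Assume 5 | L(m), so L(m) = 5t for some integer t.
Then L(m+1) = -3L(m) − 20 = -3·(5t) − 20 = 5(-3t − 4), so 5 | L(m+1).
By induction, 5 | L(k) for all k ≥ 1.

5 | L(k)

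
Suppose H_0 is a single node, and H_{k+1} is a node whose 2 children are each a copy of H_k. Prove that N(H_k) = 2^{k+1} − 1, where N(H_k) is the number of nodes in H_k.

Base case: N(H_0) = 1, and 2^{0+1} − 1 = 1.
Assume N(H_r) = 2^{r+1} − 1.
Then N(H_{r+1}) = 1 + 2N(H_r) = 1 + 2(2^{r+1} − 1) = 2^{r+2} − 2 + 1 = 2^{r+2} − 1.
Hence N(H_k) = 2^{k+1} − 1 for every k ≥ 0, by induction.

N(H_k) = 2^{k+1} − 1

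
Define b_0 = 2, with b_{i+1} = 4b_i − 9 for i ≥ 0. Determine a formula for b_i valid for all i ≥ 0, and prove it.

Claim: b_i = -4^i + 3.

Base case: b_0 = 2, and -4^0 + 3 = -1 + 3 = 2.
Assume b_j = -4^j + 3 for some j ≥ 0.
Then b_{j+1} = 4b_j − 9 = 4·(-4^j + 3) − 9 = -4^{j+1} + 12 − 9 = -4^{j+1} + 3.
By induction, b_i = -4^i + 3 for all i ≥ 0.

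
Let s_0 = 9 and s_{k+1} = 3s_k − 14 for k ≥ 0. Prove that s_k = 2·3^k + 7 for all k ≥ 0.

Base case: s_0 = 9, and 2·3^0 + 7 = 2 + 7 = 9.
Assume s_j = 2·3^j + 7 for some j ≥ 0.
Then s_{j+1} = 3s_j − 14 = 3·(2·3^j + 7) − 14 = 6·3^j + 21 − 14 = 2·3^{j+1} + 7.
This completes the inductive step, so s_k = 2·3^k + 7 for all k ≥ 0.

s_k = 2·3^k + 7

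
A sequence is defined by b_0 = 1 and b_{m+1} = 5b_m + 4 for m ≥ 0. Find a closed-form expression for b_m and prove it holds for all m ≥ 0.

Claim: b_m = 2·5^m − 1.

Base case: b_0 = 1, and 2·5^0 − 1 = 2 − 1 = 1.
Assume b_j = 2·5^j − 1 for some j ≥ 0.
Then b_{j+1} = 5b_j + 4 = 5·(2·5^j − 1) + 4 = 10·5^j − 5 + 4 = 2·5^{j+1} − 1.
Hence b_m = 2·5^m − 1 for every m ≥ 0, by induction.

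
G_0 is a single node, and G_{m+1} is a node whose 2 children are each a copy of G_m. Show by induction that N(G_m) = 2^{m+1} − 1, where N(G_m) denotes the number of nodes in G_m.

Base case: N(G_0) = 1, and 2^{0+1} − 1 = 1.
Assume N(G_k) = 2^{k+1} − 1.
Then N(G_{k+1}) = 1 + 2N(G_k) = 1 + 2(2^{k+1} − 1) = 2^{k+2} − 2 + 1 = 2^{k+2} − 1.
Hence N(G_m) = 2^{m+1} − 1 for every m ≥ 0, by induction.

N(G_m) = 2^{m+1} − 1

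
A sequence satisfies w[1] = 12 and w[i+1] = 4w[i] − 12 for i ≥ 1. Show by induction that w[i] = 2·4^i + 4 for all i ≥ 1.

Base case: w[1] = 12, and 2·4^1 + 4 = 8 + 4 = 12.
Assume w[k] = 2·4^k + 4 for some k ≥ 1.
Then w[k+1] = 4w[k] − 12 = 4·(2·4^k + 4) − 12 = 8·4^k + 16 − 12 = 2·4^{k+1} + 4.
By induction, w[i] = 2·4^i + 4 for all i ≥ 1.

w[i] = 2·4^i + 4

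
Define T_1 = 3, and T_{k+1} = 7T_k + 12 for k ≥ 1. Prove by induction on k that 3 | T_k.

Base case: T_1 = 3 = 3·1, so 3 | T_1.
Assume 3 | T_m, so T_m = 3t for some integer t.
Then T_{m+1} = 7T_m + 12 = 7·(3t) + 12 = 3(7t + 4), so 3 | T_{m+1}.
So the property holds for m+1, and by induction 3 | T_k for all k ≥ 1.

3 | T_k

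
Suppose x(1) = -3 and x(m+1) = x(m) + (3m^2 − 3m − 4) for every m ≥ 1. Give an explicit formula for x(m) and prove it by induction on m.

Claim: x(m) = m^3 − 3m^2 − 2m + 1.

Base case: x(1) = -3, and 1^3 − 3·1^2 − 2·1 + 1 = -3.
Assume x(r) = r^3 − 3r^2 − 2r + 1.
Then x(r+1) = x(r) + (3r^2 − 3r − 4) = (r^3 − 3r^2 − 2r + 1) + (3r^2 − 3r − 4) = r^3 − 5r − 3,
and (r+1)^3 − 3·(r+1)^2 − 2·(r+1) + 1 = r^3 − 5r − 3.
By induction, x(m) = m^3 − 3m^2 − 2m + 1 for all m ≥ 1.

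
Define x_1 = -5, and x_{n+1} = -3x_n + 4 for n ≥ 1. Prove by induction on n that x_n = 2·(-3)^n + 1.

Base case: x_1 = -5, and 2·(-3)^1 + 1 = -6 + 1 = -5.
Assume x_j = 2·(-3)^j + 1 for some j ≥ 1.
Then x_{j+1} = -3x_j + 4 = -3·(2·(-3)^j + 1) + 4 = -6·(-3)^j − 3 + 4 = 2·(-3)^{j+1} + 1.
This completes the inductive step, so x_n = 2·(-3)^n + 1 for all n ≥ 1.

x_n = 2·(-3)^n + 1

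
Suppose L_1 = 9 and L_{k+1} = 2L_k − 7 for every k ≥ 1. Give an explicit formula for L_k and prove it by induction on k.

Claim: L_k = 2^k + 7.

Base case: L_1 = 9, and 2^1 + 7 = 2 + 7 = 9.
Assume L_m = 2^m + 7 for some m ≥ 1.
Then L_{m+1} = 2L_m − 7 = 2·(2^m + 7) − 7 = 2^{m+1} + 14 − 7 = 2^{m+1} + 7.
This completes the inductive step, so L_k = 2^k + 7 for all k ≥ 1.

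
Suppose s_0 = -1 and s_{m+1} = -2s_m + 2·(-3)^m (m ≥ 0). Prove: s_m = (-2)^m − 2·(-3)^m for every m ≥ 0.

Base case: s_0 = -1, and (-2)^0 − 2·(-3)^0 = 1 − 2 = -1.
Assume s_k = (-2)^k − 2·(-3)^k for some k ≥ 0.
Then s_{k+1} = -2s_k + 2·(-3)^k = -2·((-2)^k − 2·(-3)^k) + 2·(-3)^k = (-2)^{k+1} + 4·(-3)^k + 2·(-3)^k = (-2)^{k+1} + 6·(-3)^k = (-2)^{k+1} − 2·(-3)^{k+1}.
This completes the inductive step, so s_m = (-2)^m − 2·(-3)^m for all m ≥ 0.

s_m = (-2)^m − 2·(-3)^m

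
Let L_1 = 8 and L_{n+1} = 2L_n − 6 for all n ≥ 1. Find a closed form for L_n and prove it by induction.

Claim: L_n = 2^n + 6.

Base case: L_1 = 8, and 2^1 + 6 = 2 + 6 = 8.
Assume L_j = 2^j + 6 for some j ≥ 1.
Then L_{j+1} = 2L_j − 6 = 2·(2^j + 6) − 6 = 2^{j+1} + 12 − 6 = 2^{j+1} + 6.
This completes the inductive step, so L_n = 2^n + 6 for all n ≥ 1.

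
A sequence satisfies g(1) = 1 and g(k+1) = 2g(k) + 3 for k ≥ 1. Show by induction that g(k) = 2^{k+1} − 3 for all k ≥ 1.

Base case: g(1) = 1, and 2^{1+1} − 3 = 4 − 3 = 1.
Assume g(r) = 2^{r+1} − 3 for some r ≥ 1.
Then g(r+1) = 2g(r) + 3 = 2·(2^{r+1} − 3) + 3 = 2^{r+2} − 6 + 3 = 2^{r+2} − 3.
By induction, g(k) = 2^{k+1} − 3 for all k ≥ 1.

g(k) = 2^{k+1} − 3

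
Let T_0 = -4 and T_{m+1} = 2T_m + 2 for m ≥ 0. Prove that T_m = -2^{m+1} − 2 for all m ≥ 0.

Base case: T_0 = -4, and -2^{0+1} − 2 = -2 − 2 = -4.
Assume T_r = -2^{r+1} − 2 for some r ≥ 0.
Then T_{r+1} = 2T_r + 2 = 2·(-2^{r+1} − 2) + 2 = -2^{r+2} − 4 + 2 = -2^{r+2} − 2.
So the formula holds for r+1, and by induction T_m = -2^{m+1} − 2 for all m ≥ 0.

T_m = -2^{m+1} − 2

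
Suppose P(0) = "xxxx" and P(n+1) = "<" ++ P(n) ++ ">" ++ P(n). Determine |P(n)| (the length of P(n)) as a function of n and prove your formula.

Claim: |P(n)| = 6·2^n − 2.

Base case: |P(0)| = 4, and 6·2^0 − 2 = 4.
Assume |P(j)| = 6·2^j − 2.
Then |P(j+1)| = 1 + |P(j)| + 1 + |P(j)| = 2|P(j)| + 2 = 2(6·2^j − 2) + 2 = 6·2^{j+1} − 4 + 2 = 6·2^{j+1} − 2.
This completes the inductive step, so |P(n)| = 6·2^n − 2 for all n ≥ 0.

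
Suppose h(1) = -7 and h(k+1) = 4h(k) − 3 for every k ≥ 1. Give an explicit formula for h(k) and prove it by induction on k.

Claim: h(k) = -2·4^k + 1.

Base case: h(1) = -7, and -2·4^1 + 1 = -8 + 1 = -7.
Assume h(j) = -2·4^j + 1 for some j ≥ 1.
Then h(j+1) = 4h(j) − 3 = 4·(-2·4^j + 1) − 3 = -8·4^j + 4 − 3 = -2·4^{j+1} + 1.
So the formula holds for j+1, and by induction h(k) = -2·4^k + 1 for all k ≥ 1.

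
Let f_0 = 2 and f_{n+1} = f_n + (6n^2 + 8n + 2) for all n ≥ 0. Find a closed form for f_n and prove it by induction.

Claim: f_n = 2n^3 + n^2 − n + 2.

Base case: f_0 = 2, and 2·0^3 + 0^2 − 0 + 2 = 2.
Assume f_k = 2k^3 + k^2 − k + 2.
Then f_{k+1} = f_k + (6k^2 + 8k + 2) = (2k^3 + k^2 − k + 2) + (6k^2 + 8k + 2) = 2k^3 + 7k^2 + 7k + 4,
and 2·(k+1)^3 + (k+1)^2 − (k+1) + 2 = 2k^3 + 7k^2 + 7k + 4.
By induction, f_n = 2n^3 + n^2 − n + 2 for all n ≥ 0.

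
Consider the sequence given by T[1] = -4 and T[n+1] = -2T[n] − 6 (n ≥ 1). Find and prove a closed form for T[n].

Claim: T[n] = (-2)^n − 2.

Base case: T[1] = -4, and (-2)^1 − 2 = -2 − 2 = -4.
Assume T[r] = (-2)^r − 2 for some r ≥ 1.
Then T[r+1] = -2T[r] − 6 = -2·((-2)^r − 2) − 6 = -2·(-2)^r + 4 − 6 = (-2)^{r+1} − 2.
So the formula holds for r+1, and by induction T[n] = (-2)^n − 2 for all n ≥ 1.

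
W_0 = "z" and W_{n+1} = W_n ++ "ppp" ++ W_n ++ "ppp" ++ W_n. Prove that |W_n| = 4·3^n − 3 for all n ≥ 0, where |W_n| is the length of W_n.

Base case: |W_0| = 1, and 4·3^0 − 3 = 1.
Assume |W_r| = 4·3^r − 3.
Then |W_{r+1}| = 3|W_r| + 6 = 3(4·3^r − 3) + 6 = 4·3^{r+1} − 9 + 6 = 4·3^{r+1} − 3.
Hence |W_n| = 4·3^n − 3 for every n ≥ 0, by induction.

|W_n| = 4·3^n − 3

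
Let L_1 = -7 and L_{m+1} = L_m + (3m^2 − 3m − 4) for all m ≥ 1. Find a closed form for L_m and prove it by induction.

Claim: L_m = m^3 − 3m^2 − 2m − 3.

Base case: L_1 = -7, and 1^3 − 3·1^2 − 2·1 − 3 = -7.
Assume L_k = k^3 − 3k^2 − 2k − 3.
Then L_{k+1} = L_k + (3k^2 − 3k − 4) = (k^3 − 3k^2 − 2k − 3) + (3k^2 − 3k − 4) = k^3 − 5k − 7,
and (k+1)^3 − 3·(k+1)^2 − 2·(k+1) − 3 = k^3 − 5k − 7.
By induction, L_m = m^3 − 3m^2 − 2m − 3 for all m ≥ 1.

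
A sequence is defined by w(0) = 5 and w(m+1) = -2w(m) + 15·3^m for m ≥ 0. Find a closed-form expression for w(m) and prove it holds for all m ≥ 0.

Claim: w(m) = 2·(-2)^m + 3·3^m.

Base case: w(0) = 5, and 2·(-2)^0 + 3·3^0 = 2 + 3 = 5.
Assume w(k) = 2·(-2)^k + 3·3^k for some k ≥ 0.
Then w(k+1) = -2w(k) + 15·3^k = -2·(2·(-2)^k + 3·3^k) + 15·3^k = 2·(-2)^{k+1} − 6·3^k + 15·3^k = 2·(-2)^{k+1} + 9·3^k = 2·(-2)^{k+1} + 3·3^{k+1}.
Hence w(m) = 2·(-2)^m + 3·3^m for every m ≥ 0, by induction.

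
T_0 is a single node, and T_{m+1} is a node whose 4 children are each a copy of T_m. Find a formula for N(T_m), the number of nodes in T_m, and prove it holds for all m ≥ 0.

Claim: N(T_m) = (4^{m+1} − 1)/3.

Base case: N(T_0) = 1, and (4^{0+1} − 1)/3 = 1.
Assume N(T_k) = (4^{k+1} − 1)/3.
Then N(T_{k+1}) = 1 + 4N(T_k) = 1 + 4·(4^{k+1} − 1)/3 = 1 + (4^{k+2} − 4)/3 = (3 + 4^{k+2} − 4)/3 = (4^{k+2} − 1)/3.
Hence N(T_m) = (4^{m+1} − 1)/3 for every m ≥ 0, by induction.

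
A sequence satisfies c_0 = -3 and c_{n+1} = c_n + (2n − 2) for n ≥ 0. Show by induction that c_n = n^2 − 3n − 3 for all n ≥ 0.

Base case: c_0 = -3, and 0^2 − 3·0 − 3 = -3.
Assume c_r = r^2 − 3r − 3.
Then c_{r+1} = c_r + (2r − 2) = (r^2 − 3r − 3) + (2r − 2) = r^2 − r − 5,
and (r+1)^2 − 3·(r+1) − 3 = r^2 − r − 5.
Hence c_n = n^2 − 3n − 3 for every n ≥ 0, by induction.

c_n = n^2 − 3n − 3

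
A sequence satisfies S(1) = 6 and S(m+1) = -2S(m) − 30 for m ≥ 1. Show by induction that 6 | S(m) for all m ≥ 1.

Base case: S(1) = 6 = 6·1, so 6 | S(1).
Assume 6 | S(k), so S(k) = 6t for some integer t.
Then S(k+1) = -2S(k) − 30 = -2·(6t) − 30 = 6(-2t − 5), so 6 | S(k+1).
By induction, 6 | S(m) for all m ≥ 1.

6 | S(m)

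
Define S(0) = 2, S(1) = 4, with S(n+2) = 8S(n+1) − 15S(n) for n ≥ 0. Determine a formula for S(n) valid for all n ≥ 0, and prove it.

Claim: S(n) = 3·3^n − 5^n.

Base cases: S(0) = 2 and 3·3^0 − 5^0 = 2; S(1) = 4 and 3·3^1 − 5^1 = 4.
Assume S(j) = 3·3^j − 5^j for all 0 ≤ j ≤ m, where m ≥ 1.
Then S(m+1) = 8S(m) − 15S(m−1) = 8·(3·3^m − 5^m) − 15·(3·3^{m−1} − 5^{m−1}) = 3·(8·3 − 15)3^{m−1} − (8·5 − 15)5^{m−1} = 27·3^{m−1} − 25·5^{m−1} = 3·3^{m+1} − 5^{m+1}.
So the formula holds for m+1, and by strong induction S(n) = 3·3^n − 5^n for all n ≥ 0.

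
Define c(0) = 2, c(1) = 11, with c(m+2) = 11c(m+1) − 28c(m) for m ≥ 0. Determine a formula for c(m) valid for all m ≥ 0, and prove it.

Claim: c(m) = 4^m + 7^m.

Base cases: c(0) = 2 and 4^0 + 7^0 = 2; c(1) = 11 and 4^1 + 7^1 = 11.
Assume c(i) = 4^i + 7^i for all 0 ≤ i ≤ j, where j ≥ 1.
Then c(j+1) = 11c(j) − 28c(j−1) = 11·(4^j + 7^j) − 28·(4^{j−1} + 7^{j−1}) = (11·4 − 28)4^{j−1} + (11·7 − 28)7^{j−1} = 16·4^{j−1} + 49·7^{j−1} = 4^{j+1} + 7^{j+1}.
This completes the inductive step, so c(m) = 4^m + 7^m for all m ≥ 0.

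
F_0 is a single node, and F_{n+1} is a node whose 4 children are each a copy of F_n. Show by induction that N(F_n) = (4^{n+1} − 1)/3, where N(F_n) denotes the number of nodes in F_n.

Base case: N(F_0) = 1, and (4^{0+1} − 1)/3 = 1.
Assume N(F_m) = (4^{m+1} − 1)/3.
Then N(F_{m+1}) = 1 + 4N(F_m) = 1 + 4·(4^{m+1} − 1)/3 = 1 + (4^{m+2} − 4)/3 = (3 + 4^{m+2} − 4)/3 = (4^{m+2} − 1)/3.
By induction, N(F_n) = (4^{n+1} − 1)/3 for all n ≥ 0.

N(F_n) = (4^{n+1} − 1)/3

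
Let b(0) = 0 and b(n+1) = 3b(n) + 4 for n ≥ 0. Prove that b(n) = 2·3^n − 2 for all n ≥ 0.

Base case: b(0) = 0, and 2·3^0 − 2 = 2 − 2 = 0.
Assume b(r) = 2·3^r − 2 for some r ≥ 0.
Then b(r+1) = 3b(r) + 4 = 3·(2·3^r − 2) + 4 = 6·3^r − 6 + 4 = 2·3^{r+1} − 2.
This completes the inductive step, so b(n) = 2·3^n − 2 for all n ≥ 0.

b(n) = 2·3^n − 2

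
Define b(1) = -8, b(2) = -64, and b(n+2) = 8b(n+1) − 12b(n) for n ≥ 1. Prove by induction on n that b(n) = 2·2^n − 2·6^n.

Base cases: b(1) = -8 and 2·2^1 − 2·6^1 = -8; b(2) = -64 and 2·2^2 − 2·6^2 = -64.
Assume b(i) = 2·2^i − 2·6^i for all 1 ≤ i ≤ j, where j ≥ 2.
Then b(j+1) = 8b(j) − 12b(j−1) = 8·(2·2^j − 2·6^j) − 12·(2·2^{j−1} − 2·6^{j−1}) = 2·(8·2 − 12)2^{j−1} − 2·(8·6 − 12)6^{j−1} = 8·2^{j−1} − 72·6^{j−1} = 2·2^{j+1} − 2·6^{j+1}.
Hence b(n) = 2·2^n − 2·6^n for every n ≥ 1, by strong induction.

b(n) = 2·2^n − 2·6^n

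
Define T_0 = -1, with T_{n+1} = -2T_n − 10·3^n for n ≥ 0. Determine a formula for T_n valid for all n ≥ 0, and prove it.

Claim: T_n = (-2)^n − 2·3^n.

Base case: T_0 = -1, and (-2)^0 − 2·3^0 = 1 − 2 = -1.
Assume T_k = (-2)^k − 2·3^k for some k ≥ 0.
Then T_{k+1} = -2T_k − 10·3^k = -2·((-2)^k − 2·3^k) − 10·3^k = (-2)^{k+1} + 4·3^k − 10·3^k = (-2)^{k+1} − 6·3^k = (-2)^{k+1} − 2·3^{k+1}.
This completes the inductive step, so T_n = (-2)^n − 2·3^n for all n ≥ 0.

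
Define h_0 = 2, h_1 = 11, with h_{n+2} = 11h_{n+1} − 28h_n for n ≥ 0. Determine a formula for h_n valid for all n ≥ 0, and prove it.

Claim: h_n = 7^n + 4^n.

Base cases: h_0 = 2 and 7^0 + 4^0 = 2; h_1 = 11 and 7^1 + 4^1 = 11.
Assume h_j = 7^j + 4^j for all 0 ≤ j ≤ r, where r ≥ 1.
Then h_{r+1} = 11h_r − 28h_{r−1} = 11·(7^r + 4^r) − 28·(7^{r−1} + 4^{r−1}) = (11·7 − 28)7^{r−1} + (11·4 − 28)4^{r−1} = 49·7^{r−1} + 16·4^{r−1} = 7^{r+1} + 4^{r+1}.
By strong induction, h_n = 7^n + 4^n for all n ≥ 0.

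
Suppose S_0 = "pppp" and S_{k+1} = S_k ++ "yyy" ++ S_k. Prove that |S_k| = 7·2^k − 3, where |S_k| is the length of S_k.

Base case: |S_0| = 4, and 7·2^0 − 3 = 4.
Assume |S_m| = 7·2^m − 3.
Then |S_{m+1}| = |S_m| + 3 + |S_m| = 2|S_m| + 3 = 2(7·2^m − 3) + 3 = 7·2^{m+1} − 6 + 3 = 7·2^{m+1} − 3.
So the formula holds for m+1, and by induction |S_k| = 7·2^k − 3 for all k ≥ 0.

|S_k| = 7·2^k − 3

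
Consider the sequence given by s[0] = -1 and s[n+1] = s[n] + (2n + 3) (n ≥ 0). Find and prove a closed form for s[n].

Claim: s[n] = n^2 + 2n − 1.

Base case: s[0] = -1, and 0^2 + 2·0 − 1 = -1.
Assume s[j] = j^2 + 2j − 1.
Then s[j+1] = s[j] + (2j + 3) = (j^2 + 2j − 1) + (2j + 3) = j^2 + 4j + 2,
and (j+1)^2 + 2·(j+1) − 1 = j^2 + 4j + 2.
By induction, s[n] = n^2 + 2n − 1 for all n ≥ 0.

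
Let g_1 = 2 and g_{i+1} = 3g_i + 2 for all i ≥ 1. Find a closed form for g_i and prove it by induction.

Claim: g_i = 3^i − 1.

Base case: g_1 = 2, and 3^1 − 1 = 3 − 1 = 2.
Assume g_r = 3^r − 1 for some r ≥ 1.
Then g_{r+1} = 3g_r + 2 = 3·(3^r − 1) + 2 = 3^{r+1} − 3 + 2 = 3^{r+1} − 1.
This completes the inductive step, so g_i = 3^i − 1 for all i ≥ 1.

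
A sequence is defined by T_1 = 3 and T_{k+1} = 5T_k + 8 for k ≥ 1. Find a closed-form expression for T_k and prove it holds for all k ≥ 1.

Claim: T_k = 5^k − 2.

Base case: T_1 = 3, and 5^1 − 2 = 5 − 2 = 3.
Assume T_m = 5^m − 2 for some m ≥ 1.
Then T_{m+1} = 5T_m + 8 = 5·(5^m − 2) + 8 = 5^{m+1} − 10 + 8 = 5^{m+1} − 2.
Hence T_k = 5^k − 2 for every k ≥ 1, by induction.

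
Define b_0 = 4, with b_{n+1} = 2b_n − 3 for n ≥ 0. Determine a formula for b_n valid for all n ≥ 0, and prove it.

Claim: b_n = 2^n + 3.

Base case: b_0 = 4, and 2^0 + 3 = 1 + 3 = 4.
Assume b_j = 2^j + 3 for some j ≥ 0.
Then b_{j+1} = 2b_j − 3 = 2·(2^j + 3) − 3 = 2^{j+1} + 6 − 3 = 2^{j+1} + 3.
This completes the inductive step, so b_n = 2^n + 3 for all n ≥ 0.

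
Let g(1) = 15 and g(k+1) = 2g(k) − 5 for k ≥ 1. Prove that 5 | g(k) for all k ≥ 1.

Base case: g(1) = 15 = 5·3, so 5 | g(1).
Assume 5 | g(r), so g(r) = 5t for some integer t.
Then g(r+1) = 2g(r) − 5 = 2·(5t) − 5 = 5(2t − 1), so 5 | g(r+1).
This completes the inductive step, so 5 | g(k) for all k ≥ 1.

5 | g(k)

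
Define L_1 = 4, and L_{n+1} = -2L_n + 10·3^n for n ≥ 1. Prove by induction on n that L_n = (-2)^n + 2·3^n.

Base case: L_1 = 4, and (-2)^1 + 2·3^1 = -2 + 6 = 4.
Assume L_m = (-2)^m + 2·3^m for some m ≥ 1.
Then L_{m+1} = -2L_m + 10·3^m = -2·((-2)^m + 2·3^m) + 10·3^m = (-2)^{m+1} − 4·3^m + 10·3^m = (-2)^{m+1} + 6·3^m = (-2)^{m+1} + 2·3^{m+1}.
Hence L_n = (-2)^n + 2·3^n for every n ≥ 1, by induction.

L_n = (-2)^n + 2·3^n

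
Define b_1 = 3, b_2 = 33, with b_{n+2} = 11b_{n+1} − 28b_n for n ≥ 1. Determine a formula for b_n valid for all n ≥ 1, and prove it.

Claim: b_n = -4^n + 7^n.

Base cases: b_1 = 3 and -4^1 + 7^1 = 3; b_2 = 33 and -4^2 + 7^2 = 33.
Assume b_j = -4^j + 7^j for all 1 ≤ j ≤ m, where m ≥ 2.
Then b_{m+1} = 11b_m − 28b_{m−1} = 11·(-4^m + 7^m) − 28·(-4^{m−1} + 7^{m−1}) = -(11·4 − 28)4^{m−1} + (11·7 − 28)7^{m−1} = -16·4^{m−1} + 49·7^{m−1} = -4^{m+1} + 7^{m+1}.
So the formula holds for m+1, and by strong induction b_n = -4^n + 7^n for all n ≥ 1.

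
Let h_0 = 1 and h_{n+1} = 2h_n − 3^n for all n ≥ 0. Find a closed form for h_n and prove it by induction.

Claim: h_n = 2·2^n − 3^n.

Base case: h_0 = 1, and 2·2^0 − 3^0 = 2 − 1 = 1.
Assume h_j = 2·2^j − 3^j for some j ≥ 0.
Then h_{j+1} = 2h_j − 3^j = 2·(2·2^j − 3^j) − 3^j = 2·2^{j+1} − 2·3^j − 3^j = 2·2^{j+1} − 3·3^j = 2·2^{j+1} − 3^{j+1}.
So the formula holds for j+1, and by induction h_n = 2·2^n − 3^n for all n ≥ 0.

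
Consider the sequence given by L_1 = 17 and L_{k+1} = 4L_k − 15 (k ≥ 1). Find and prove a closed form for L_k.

Claim: L_k = 3·4^k + 5.

Base case: L_1 = 17, and 3·4^1 + 5 = 12 + 5 = 17.
Assume L_r = 3·4^r + 5 for some r ≥ 1.
Then L_{r+1} = 4L_r − 15 = 4·(3·4^r + 5) − 15 = 12·4^r + 20 − 15 = 3·4^{r+1} + 5.
Hence L_k = 3·4^k + 5 for every k ≥ 1, by induction.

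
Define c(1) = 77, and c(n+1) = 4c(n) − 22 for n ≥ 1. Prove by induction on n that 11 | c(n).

Base case: c(1) = 77 = 11·7, so 11 | c(1).
Assume 11 | c(r), so c(r) = 11t for some integer t.
Then c(r+1) = 4c(r) − 22 = 4·(11t) − 22 = 11(4t − 2), so 11 | c(r+1).
Hence 11 | c(n) for every n ≥ 1, by induction.

11 | c(n)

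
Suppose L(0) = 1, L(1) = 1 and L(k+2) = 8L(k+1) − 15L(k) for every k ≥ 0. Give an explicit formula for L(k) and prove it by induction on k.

Claim: L(k) = 2·3^k − 5^k.

Base cases: L(0) = 1 and 2·3^0 − 5^0 = 1; L(1) = 1 and 2·3^1 − 5^1 = 1.
Assume L(i) = 2·3^i − 5^i for all 0 ≤ i ≤ j, where j ≥ 1.
Then L(j+1) = 8L(j) − 15L(j−1) = 8·(2·3^j − 5^j) − 15·(2·3^{j−1} − 5^{j−1}) = 2·(8·3 − 15)3^{j−1} − (8·5 − 15)5^{j−1} = 18·3^{j−1} − 25·5^{j−1} = 2·3^{j+1} − 5^{j+1}.
So the formula holds for j+1, and by strong induction L(k) = 2·3^k − 5^k for all k ≥ 0.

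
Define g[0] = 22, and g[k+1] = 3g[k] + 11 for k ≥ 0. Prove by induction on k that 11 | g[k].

Base case: g[0] = 22 = 11·2, so 11 | g[0].
Assume 11 | g[m], so g[m] = 11t for some integer t.
Then g[m+1] = 3g[m] + 11 = 3·(11t) + 11 = 11(3t + 1), so 11 | g[m+1].
This completes the inductive step, so 11 | g[k] for all k ≥ 0.

11 | g[k]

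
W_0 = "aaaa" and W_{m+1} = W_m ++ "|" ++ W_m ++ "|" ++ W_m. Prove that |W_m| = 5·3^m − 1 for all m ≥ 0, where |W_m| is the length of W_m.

Base case: |W_0| = 4, and 5·3^0 − 1 = 4.
Assume |W_r| = 5·3^r − 1.
Then |W_{r+1}| = 3|W_r| + 2 = 3(5·3^r − 1) + 2 = 5·3^{r+1} − 3 + 2 = 5·3^{r+1} − 1.
Hence |W_m| = 5·3^m − 1 for every m ≥ 0, by induction.

|W_m| = 5·3^m − 1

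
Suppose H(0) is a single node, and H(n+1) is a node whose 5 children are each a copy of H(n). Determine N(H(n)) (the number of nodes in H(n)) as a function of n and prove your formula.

Claim: N(H(n)) = (5^{n+1} − 1)/4.

Base case: N(H(0)) = 1, and (5^{0+1} − 1)/4 = 1.
Assume N(H(r)) = (5^{r+1} − 1)/4.
Then N(H(r+1)) = 1 + 5N(H(r)) = 1 + 5·(5^{r+1} − 1)/4 = 1 + (5^{r+2} − 5)/4 = (4 + 5^{r+2} − 5)/4 = (5^{r+2} − 1)/4.
By induction, N(H(n)) = (5^{n+1} − 1)/4 for all n ≥ 0.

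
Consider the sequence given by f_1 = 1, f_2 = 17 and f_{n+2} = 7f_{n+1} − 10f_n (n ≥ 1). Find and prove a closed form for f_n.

Claim: f_n = 5^n − 2·2^n.

Base cases: f_1 = 1 and 5^1 − 2·2^1 = 1; f_2 = 17 and 5^2 − 2·2^2 = 17.
Assume f_j = 5^j − 2·2^j for all 1 ≤ j ≤ r, where r ≥ 2.
Then f_{r+1} = 7f_r − 10f_{r−1} = 7·(5^r − 2·2^r) − 10·(5^{r−1} − 2·2^{r−1}) = (7·5 − 10)5^{r−1} − 2·(7·2 − 10)2^{r−1} = 25·5^{r−1} − 8·2^{r−1} = 5^{r+1} − 2·2^{r+1}.
This completes the inductive step, so f_n = 5^n − 2·2^n for all n ≥ 1.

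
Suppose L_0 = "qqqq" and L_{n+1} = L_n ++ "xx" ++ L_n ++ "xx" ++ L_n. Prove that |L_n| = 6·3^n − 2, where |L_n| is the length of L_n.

Base case: |L_0| = 4, and 6·3^0 − 2 = 4.
Assume |L_m| = 6·3^m − 2.
Then |L_{m+1}| = 3|L_m| + 4 = 3(6·3^m − 2) + 4 = 6·3^{m+1} − 6 + 4 = 6·3^{m+1} − 2.
So the formula holds for m+1, and by induction |L_n| = 6·3^n − 2 for all n ≥ 0.

|L_n| = 6·3^n − 2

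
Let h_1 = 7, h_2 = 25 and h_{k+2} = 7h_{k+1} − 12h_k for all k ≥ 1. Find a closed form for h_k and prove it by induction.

Claim: h_k = 4^k + 3^k.

Base cases: h_1 = 7 and 4^1 + 3^1 = 7; h_2 = 25 and 4^2 + 3^2 = 25.
Assume h_j = 4^j + 3^j for all 1 ≤ j ≤ m, where m ≥ 2.
Then h_{m+1} = 7h_m − 12h_{m−1} = 7·(4^m + 3^m) − 12·(4^{m−1} + 3^{m−1}) = (7·4 − 12)4^{m−1} + (7·3 − 12)3^{m−1} = 16·4^{m−1} + 9·3^{m−1} = 4^{m+1} + 3^{m+1}.
By strong induction, h_k = 4^k + 3^k for all k ≥ 1.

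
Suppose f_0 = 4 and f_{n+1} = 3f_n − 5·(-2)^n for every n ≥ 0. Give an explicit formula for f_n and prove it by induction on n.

Claim: f_n = 3·3^n + (-2)^n.

Base case: f_0 = 4, and 3·3^0 + (-2)^0 = 3 + 1 = 4.
Assume f_r = 3·3^r + (-2)^r for some r ≥ 0.
Then f_{r+1} = 3f_r − 5·(-2)^r = 3·(3·3^r + (-2)^r) − 5·(-2)^r = 3·3^{r+1} + 3·(-2)^r − 5·(-2)^r = 3·3^{r+1} − 2·(-2)^r = 3·3^{r+1} + (-2)^{r+1}.
Hence f_n = 3·3^n + (-2)^n for every n ≥ 0, by induction.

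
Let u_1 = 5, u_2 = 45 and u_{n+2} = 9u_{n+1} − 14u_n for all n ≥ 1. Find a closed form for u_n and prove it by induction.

Claim: u_n = -2^n + 7^n.

Base cases: u_1 = 5 and -2^1 + 7^1 = 5; u_2 = 45 and -2^2 + 7^2 = 45.
Assume u_j = -2^j + 7^j for all 1 ≤ j ≤ m, where m ≥ 2.
Then u_{m+1} = 9u_m − 14u_{m−1} = 9·(-2^m + 7^m) − 14·(-2^{m−1} + 7^{m−1}) = -(9·2 − 14)2^{m−1} + (9·7 − 14)7^{m−1} = -4·2^{m−1} + 49·7^{m−1} = -2^{m+1} + 7^{m+1}.
By strong induction, u_n = -2^n + 7^n for all n ≥ 1.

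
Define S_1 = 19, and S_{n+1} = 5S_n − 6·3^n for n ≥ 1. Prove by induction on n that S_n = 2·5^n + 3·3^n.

Base case: S_1 = 19, and 2·5^1 + 3·3^1 = 10 + 9 = 19.
Assume S_m = 2·5^m + 3·3^m for some m ≥ 1.
Then S_{m+1} = 5S_m − 6·3^m = 5·(2·5^m + 3·3^m) − 6·3^m = 2·5^{m+1} + 15·3^m − 6·3^m = 2·5^{m+1} + 9·3^m = 2·5^{m+1} + 3·3^{m+1}.
This completes the inductive step, so S_n = 2·5^n + 3·3^n for all n ≥ 1.

S_n = 2·5^n + 3·3^n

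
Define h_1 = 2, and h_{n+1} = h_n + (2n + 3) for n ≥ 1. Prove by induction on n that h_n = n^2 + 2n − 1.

Base case: h_1 = 2, and 1^2 + 2·1 − 1 = 2.
Assume h_k = k^2 + 2k − 1.
Then h_{k+1} = h_k + (2k + 3) = (k^2 + 2k − 1) + (2k + 3) = k^2 + 4k + 2,
and (k+1)^2 + 2·(k+1) − 1 = k^2 + 4k + 2.
By induction, h_n = n^2 + 2n − 1 for all n ≥ 1.

h_n = n^2 + 2n − 1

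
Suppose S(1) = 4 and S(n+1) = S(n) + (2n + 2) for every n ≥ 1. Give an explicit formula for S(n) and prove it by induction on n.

Claim: S(n) = n^2 + n + 2.

Base case: S(1) = 4, and 1^2 + 1 + 2 = 4.
Assume S(k) = k^2 + k + 2.
Then S(k+1) = S(k) + (2k + 2) = (k^2 + k + 2) + (2k + 2) = k^2 + 3k + 4,
and (k+1)^2 + (k+1) + 2 = k^2 + 3k + 4.
This completes the inductive step, so S(n) = n^2 + n + 2 for all n ≥ 1.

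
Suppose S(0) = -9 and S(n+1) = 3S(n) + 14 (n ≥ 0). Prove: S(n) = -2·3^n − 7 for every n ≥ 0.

Base case: S(0) = -9, and -2·3^0 − 7 = -2 − 7 = -9.
Assume S(r) = -2·3^r − 7 for some r ≥ 0.
Then S(r+1) = 3S(r) + 14 = 3·(-2·3^r − 7) + 14 = -6·3^r − 21 + 14 = -2·3^{r+1} − 7.
Hence S(n) = -2·3^n − 7 for every n ≥ 0, by induction.

S(n) = -2·3^n − 7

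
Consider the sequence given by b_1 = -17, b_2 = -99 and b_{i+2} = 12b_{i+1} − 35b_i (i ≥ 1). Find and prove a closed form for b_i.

Claim: b_i = -7^i − 2·5^i.

Base cases: b_1 = -17 and -7^1 − 2·5^1 = -17; b_2 = -99 and -7^2 − 2·5^2 = -99.
Assume b_j = -7^j − 2·5^j for all 1 ≤ j ≤ r, where r ≥ 2.
Then b_{r+1} = 12b_r − 35b_{r−1} = 12·(-7^r − 2·5^r) − 35·(-7^{r−1} − 2·5^{r−1}) = -(12·7 − 35)7^{r−1} − 2·(12·5 − 35)5^{r−1} = -49·7^{r−1} − 50·5^{r−1} = -7^{r+1} − 2·5^{r+1}.
By strong induction, b_i = -7^i − 2·5^i for all i ≥ 1.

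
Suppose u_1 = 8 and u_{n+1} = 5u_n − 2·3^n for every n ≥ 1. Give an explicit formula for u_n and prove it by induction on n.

Claim: u_n = 5^n + 3^n.

Base case: u_1 = 8, and 5^1 + 3^1 = 5 + 3 = 8.
Assume u_j = 5^j + 3^j for some j ≥ 1.
Then u_{j+1} = 5u_j − 2·3^j = 5·(5^j + 3^j) − 2·3^j = 5^{j+1} + 5·3^j − 2·3^j = 5^{j+1} + 3·3^j = 5^{j+1} + 3^{j+1}.
Hence u_n = 5^n + 3^n for every n ≥ 1, by induction.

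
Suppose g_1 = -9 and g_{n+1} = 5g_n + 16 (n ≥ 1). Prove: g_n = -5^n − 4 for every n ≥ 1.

Base case: g_1 = -9, and -5^1 − 4 = -5 − 4 = -9.
Assume g_m = -5^m − 4 for some m ≥ 1.
Then g_{m+1} = 5g_m + 16 = 5·(-5^m − 4) + 16 = -5^{m+1} − 20 + 16 = -5^{m+1} − 4.
Hence g_n = -5^n − 4 for every n ≥ 1, by induction.

g_n = -5^n − 4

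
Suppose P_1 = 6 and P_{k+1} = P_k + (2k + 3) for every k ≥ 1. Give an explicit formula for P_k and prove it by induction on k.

Claim: P_k = k^2 + 2k + 3.

Base case: P_1 = 6, and 1^2 + 2·1 + 3 = 6.
Assume P_m = m^2 + 2m + 3.
Then P_{m+1} = P_m + (2m + 3) = (m^2 + 2m + 3) + (2m + 3) = m^2 + 4m + 6,
and (m+1)^2 + 2·(m+1) + 3 = m^2 + 4m + 6.
This completes the inductive step, so P_k = k^2 + 2k + 3 for all k ≥ 1.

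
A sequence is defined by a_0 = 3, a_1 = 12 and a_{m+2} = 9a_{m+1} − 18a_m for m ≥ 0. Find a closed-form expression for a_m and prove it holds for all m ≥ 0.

Claim: a_m = 6^m + 2·3^m.

Base cases: a_0 = 3 and 6^0 + 2·3^0 = 3; a_1 = 12 and 6^1 + 2·3^1 = 12.
Assume a_j = 6^j + 2·3^j for all 0 ≤ j ≤ k, where k ≥ 1.
Then a_{k+1} = 9a_k − 18a_{k−1} = 9·(6^k + 2·3^k) − 18·(6^{k−1} + 2·3^{k−1}) = (9·6 − 18)6^{k−1} + 2·(9·3 − 18)3^{k−1} = 36·6^{k−1} + 18·3^{k−1} = 6^{k+1} + 2·3^{k+1}.
Hence a_m = 6^m + 2·3^m for every m ≥ 0, by strong induction.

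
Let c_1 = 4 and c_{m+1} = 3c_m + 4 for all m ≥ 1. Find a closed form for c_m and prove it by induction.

Claim: c_m = 2·3^m − 2.

Base case: c_1 = 4, and 2·3^1 − 2 = 6 − 2 = 4.
Assume c_k = 2·3^k − 2 for some k ≥ 1.
Then c_{k+1} = 3c_k + 4 = 3·(2·3^k − 2) + 4 = 6·3^k − 6 + 4 = 2·3^{k+1} − 2.
By induction, c_m = 2·3^m − 2 for all m ≥ 1.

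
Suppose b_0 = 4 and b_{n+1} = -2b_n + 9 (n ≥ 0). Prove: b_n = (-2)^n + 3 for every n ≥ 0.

Base case: b_0 = 4, and (-2)^0 + 3 = 1 + 3 = 4.
Assume b_m = (-2)^m + 3 for some m ≥ 0.
Then b_{m+1} = -2b_m + 9 = -2·((-2)^m + 3) + 9 = -2·(-2)^m − 6 + 9 = (-2)^{m+1} + 3.
Hence b_n = (-2)^n + 3 for every n ≥ 0, by induction.

b_n = (-2)^n + 3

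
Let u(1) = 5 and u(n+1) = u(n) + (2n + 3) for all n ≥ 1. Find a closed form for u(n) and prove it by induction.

Claim: u(n) = n^2 + 2n + 2.

Base case: u(1) = 5, and 1^2 + 2·1 + 2 = 5.
Assume u(j) = j^2 + 2j + 2.
Then u(j+1) = u(j) + (2j + 3) = (j^2 + 2j + 2) + (2j + 3) = j^2 + 4j + 5,
and (j+1)^2 + 2·(j+1) + 2 = j^2 + 4j + 5.
By induction, u(n) = n^2 + 2n + 2 for all n ≥ 1.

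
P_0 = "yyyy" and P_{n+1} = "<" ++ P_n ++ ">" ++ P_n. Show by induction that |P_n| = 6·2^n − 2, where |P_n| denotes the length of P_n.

Base case: |P_0| = 4, and 6·2^0 − 2 = 4.
Assume |P_m| = 6·2^m − 2.
Then |P_{m+1}| = 1 + |P_m| + 1 + |P_m| = 2|P_m| + 2 = 2(6·2^m − 2) + 2 = 6·2^{m+1} − 4 + 2 = 6·2^{m+1} − 2.
By induction, |P_n| = 6·2^n − 2 for all n ≥ 0.

|P_n| = 6·2^n − 2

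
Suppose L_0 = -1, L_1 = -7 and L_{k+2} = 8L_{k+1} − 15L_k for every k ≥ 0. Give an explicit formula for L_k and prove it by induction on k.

Claim: L_k = 3^k − 2·5^k.

Base cases: L_0 = -1 and 3^0 − 2·5^0 = -1; L_1 = -7 and 3^1 − 2·5^1 = -7.
Assume L_j = 3^j − 2·5^j for all 0 ≤ j ≤ r, where r ≥ 1.
Then L_{r+1} = 8L_r − 15L_{r−1} = 8·(3^r − 2·5^r) − 15·(3^{r−1} − 2·5^{r−1}) = (8·3 − 15)3^{r−1} − 2·(8·5 − 15)5^{r−1} = 9·3^{r−1} − 50·5^{r−1} = 3^{r+1} − 2·5^{r+1}.
So the formula holds for r+1, and by strong induction L_k = 3^k − 2·5^k for all k ≥ 0.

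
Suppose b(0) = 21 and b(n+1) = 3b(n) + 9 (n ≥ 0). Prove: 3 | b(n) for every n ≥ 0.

Base case: b(0) = 21 = 3·7, so 3 | b(0).
Assume 3 | b(r), so b(r) = 3t for some integer t.
Then b(r+1) = 3b(r) + 9 = 3·(3t) + 9 = 3(3t + 3), so 3 | b(r+1).
Hence 3 | b(n) for every n ≥ 0, by induction.

3 | b(n)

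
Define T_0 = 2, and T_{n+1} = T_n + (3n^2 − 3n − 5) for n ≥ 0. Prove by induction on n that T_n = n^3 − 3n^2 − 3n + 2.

Base case: T_0 = 2, and 0^3 − 3·0^2 − 3·0 + 2 = 2.
Assume T_j = j^3 − 3j^2 − 3j + 2.
Then T_{j+1} = T_j + (3j^2 − 3j − 5) = (j^3 − 3j^2 − 3j + 2) + (3j^2 − 3j − 5) = j^3 − 6j − 3,
and (j+1)^3 − 3·(j+1)^2 − 3·(j+1) + 2 = j^3 − 6j − 3.
This completes the inductive step, so T_n = n^3 − 3n^2 − 3n + 2 for all n ≥ 0.

T_n = n^3 − 3n^2 − 3n + 2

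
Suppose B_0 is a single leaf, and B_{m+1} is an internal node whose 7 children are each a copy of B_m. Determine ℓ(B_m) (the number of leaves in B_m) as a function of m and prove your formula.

Claim: ℓ(B_m) = 7^m.

Base case: ℓ(B_0) = 1, and 7^0 = 1.
Assume ℓ(B_k) = 7^k.
Then ℓ(B_{k+1}) = 7·ℓ(B_k) = 7·7^k = 7^{k+1}.
So the formula holds for k+1, and by induction ℓ(B_m) = 7^m for all m ≥ 0.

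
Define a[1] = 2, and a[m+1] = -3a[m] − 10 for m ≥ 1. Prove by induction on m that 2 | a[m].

Base case: a[1] = 2 = 2·1, so 2 | a[1].
Assume 2 | a[k], so a[k] = 2t for some integer t.
Then a[k+1] = -3a[k] − 10 = -3·(2t) − 10 = 2(-3t − 5), so 2 | a[k+1].
By induction, 2 | a[m] for all m ≥ 1.

2 | a[m]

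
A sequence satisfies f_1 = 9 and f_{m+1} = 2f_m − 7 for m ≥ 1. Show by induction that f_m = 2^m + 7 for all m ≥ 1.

Base case: f_1 = 9, and 2^1 + 7 = 2 + 7 = 9.
Assume f_k = 2^k + 7 for some k ≥ 1.
Then f_{k+1} = 2f_k − 7 = 2·(2^k + 7) − 7 = 2^{k+1} + 14 − 7 = 2^{k+1} + 7.
Hence f_m = 2^m + 7 for every m ≥ 1, by induction.

f_m = 2^m + 7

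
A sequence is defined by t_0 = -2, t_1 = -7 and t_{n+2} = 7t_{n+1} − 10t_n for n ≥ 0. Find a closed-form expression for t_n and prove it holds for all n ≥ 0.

Claim: t_n = -2^n − 5^n.

Base cases: t_0 = -2 and -2^0 − 5^0 = -2; t_1 = -7 and -2^1 − 5^1 = -7.
Assume t_j = -2^j − 5^j for all 0 ≤ j ≤ m, where m ≥ 1.
Then t_{m+1} = 7t_m − 10t_{m−1} = 7·(-2^m − 5^m) − 10·(-2^{m−1} − 5^{m−1}) = -(7·2 − 10)2^{m−1} − (7·5 − 10)5^{m−1} = -4·2^{m−1} − 25·5^{m−1} = -2^{m+1} − 5^{m+1}.
So the formula holds for m+1, and by strong induction t_n = -2^n − 5^n for all n ≥ 0.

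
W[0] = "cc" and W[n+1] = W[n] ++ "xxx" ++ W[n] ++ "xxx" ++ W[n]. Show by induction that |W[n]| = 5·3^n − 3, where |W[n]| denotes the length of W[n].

Base case: |W[0]| = 2, and 5·3^0 − 3 = 2.
Assume |W[j]| = 5·3^j − 3.
Then |W[j+1]| = 3|W[j]| + 6 = 3(5·3^j − 3) + 6 = 5·3^{j+1} − 9 + 6 = 5·3^{j+1} − 3.
By induction, |W[n]| = 5·3^n − 3 for all n ≥ 0.

|W[n]| = 5·3^n − 3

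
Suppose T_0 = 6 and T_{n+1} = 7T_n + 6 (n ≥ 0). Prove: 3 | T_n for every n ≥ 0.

Base case: T_0 = 6 = 3·2, so 3 | T_0.
Assume 3 | T_r, so T_r = 3t for some integer t.
Then T_{r+1} = 7T_r + 6 = 7·(3t) + 6 = 3(7t + 2), so 3 | T_{r+1}.
This completes the inductive step, so 3 | T_n for all n ≥ 0.

3 | T_n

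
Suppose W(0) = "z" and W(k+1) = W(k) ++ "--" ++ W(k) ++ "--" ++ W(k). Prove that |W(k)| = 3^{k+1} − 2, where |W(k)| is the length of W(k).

Base case: |W(0)| = 1, and 3^{0+1} − 2 = 1.
Assume |W(m)| = 3^{m+1} − 2.
Then |W(m+1)| = 3|W(m)| + 4 = 3(3^{m+1} − 2) + 4 = 3^{m+2} − 6 + 4 = 3^{m+2} − 2.
By induction, |W(k)| = 3^{k+1} − 2 for all k ≥ 0.

|W(k)| = 3^{k+1} − 2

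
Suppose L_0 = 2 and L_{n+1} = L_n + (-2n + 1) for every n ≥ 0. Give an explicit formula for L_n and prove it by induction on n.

Claim: L_n = -n^2 + 2n + 2.

Base case: L_0 = 2, and -0^2 + 2·0 + 2 = 2.
Assume L_m = -m^2 + 2m + 2.
Then L_{m+1} = L_m + (-2m + 1) = (-m^2 + 2m + 2) + (-2m + 1) = -m^2 + 3,
and -(m+1)^2 + 2·(m+1) + 2 = -m^2 + 3.
This completes the inductive step, so L_n = -n^2 + 2n + 2 for all n ≥ 0.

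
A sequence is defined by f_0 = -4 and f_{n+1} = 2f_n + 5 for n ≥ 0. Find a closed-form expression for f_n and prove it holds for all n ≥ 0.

Claim: f_n = 2^n − 5.

Base case: f_0 = -4, and 2^0 − 5 = 1 − 5 = -4.
Assume f_k = 2^k − 5 for some k ≥ 0.
Then f_{k+1} = 2f_k + 5 = 2·(2^k − 5) + 5 = 2^{k+1} − 10 + 5 = 2^{k+1} − 5.
By induction, f_n = 2^n − 5 for all n ≥ 0.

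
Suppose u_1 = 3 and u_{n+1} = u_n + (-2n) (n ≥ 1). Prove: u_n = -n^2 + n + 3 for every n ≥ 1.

Base case: u_1 = 3, and -1^2 + 1 + 3 = 3.
Assume u_k = -k^2 + k + 3.
Then u_{k+1} = u_k + (-2k) = (-k^2 + k + 3) + (-2k) = -k^2 − k + 3,
and -(k+1)^2 + (k+1) + 3 = -k^2 − k + 3.
Hence u_n = -n^2 + n + 3 for every n ≥ 1, by induction.

u_n = -n^2 + n + 3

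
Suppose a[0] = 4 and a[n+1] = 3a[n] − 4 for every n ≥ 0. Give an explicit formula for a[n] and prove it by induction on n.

Claim: a[n] = 2·3^n + 2.

Base case: a[0] = 4, and 2·3^0 + 2 = 2 + 2 = 4.
Assume a[j] = 2·3^j + 2 for some j ≥ 0.
Then a[j+1] = 3a[j] − 4 = 3·(2·3^j + 2) − 4 = 6·3^j + 6 − 4 = 2·3^{j+1} + 2.
So the formula holds for j+1, and by induction a[n] = 2·3^n + 2 for all n ≥ 0.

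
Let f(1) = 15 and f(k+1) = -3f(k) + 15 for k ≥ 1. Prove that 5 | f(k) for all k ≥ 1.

Base case: f(1) = 15 = 5·3, so 5 | f(1).
Assume 5 | f(m), so f(m) = 5t for some integer t.
Then f(m+1) = -3f(m) + 15 = -3·(5t) + 15 = 5(-3t + 3), so 5 | f(m+1).
So the property holds for m+1, and by induction 5 | f(k) for all k ≥ 1.

5 | f(k)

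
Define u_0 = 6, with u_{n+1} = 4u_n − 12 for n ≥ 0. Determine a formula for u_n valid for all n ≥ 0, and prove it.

Claim: u_n = 2·4^n + 4.

Base case: u_0 = 6, and 2·4^0 + 4 = 2 + 4 = 6.
Assume u_j = 2·4^j + 4 for some j ≥ 0.
Then u_{j+1} = 4u_j − 12 = 4·(2·4^j + 4) − 12 = 8·4^j + 16 − 12 = 2·4^{j+1} + 4.
Hence u_n = 2·4^n + 4 for every n ≥ 0, by induction.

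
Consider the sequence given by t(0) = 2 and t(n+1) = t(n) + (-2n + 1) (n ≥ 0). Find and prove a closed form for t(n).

Claim: t(n) = -n^2 + 2n + 2.

Base case: t(0) = 2, and -0^2 + 2·0 + 2 = 2.
Assume t(j) = -j^2 + 2j + 2.
Then t(j+1) = t(j) + (-2j + 1) = (-j^2 + 2j + 2) + (-2j + 1) = -j^2 + 3,
and -(j+1)^2 + 2·(j+1) + 2 = -j^2 + 3.
Hence t(n) = -n^2 + 2n + 2 for every n ≥ 0, by induction.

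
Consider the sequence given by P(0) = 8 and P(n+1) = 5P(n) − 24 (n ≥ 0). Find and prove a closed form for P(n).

Claim: P(n) = 2·5^n + 6.

Base case: P(0) = 8, and 2·5^0 + 6 = 2 + 6 = 8.
Assume P(m) = 2·5^m + 6 for some m ≥ 0.
Then P(m+1) = 5P(m) − 24 = 5·(2·5^m + 6) − 24 = 10·5^m + 30 − 24 = 2·5^{m+1} + 6.
Hence P(n) = 2·5^n + 6 for every n ≥ 0, by induction.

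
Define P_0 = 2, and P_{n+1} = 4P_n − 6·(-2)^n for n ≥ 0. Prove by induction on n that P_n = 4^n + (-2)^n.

Base case: P_0 = 2, and 4^0 + (-2)^0 = 1 + 1 = 2.
Assume P_k = 4^k + (-2)^k for some k ≥ 0.
Then P_{k+1} = 4P_k − 6·(-2)^k = 4·(4^k + (-2)^k) − 6·(-2)^k = 4^{k+1} + 4·(-2)^k − 6·(-2)^k = 4^{k+1} − 2·(-2)^k = 4^{k+1} + (-2)^{k+1}.
Hence P_n = 4^n + (-2)^n for every n ≥ 0, by induction.

P_n = 4^n + (-2)^n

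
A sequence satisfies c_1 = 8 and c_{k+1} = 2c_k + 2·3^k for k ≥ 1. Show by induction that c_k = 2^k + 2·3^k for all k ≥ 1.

Base case: c_1 = 8, and 2^1 + 2·3^1 = 2 + 6 = 8.
Assume c_r = 2^r + 2·3^r for some r ≥ 1.
Then c_{r+1} = 2c_r + 2·3^r = 2·(2^r + 2·3^r) + 2·3^r = 2^{r+1} + 4·3^r + 2·3^r = 2^{r+1} + 6·3^r = 2^{r+1} + 2·3^{r+1}.
Hence c_k = 2^k + 2·3^k for every k ≥ 1, by induction.

c_k = 2^k + 2·3^k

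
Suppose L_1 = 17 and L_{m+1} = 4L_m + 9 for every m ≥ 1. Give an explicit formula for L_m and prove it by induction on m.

Claim: L_m = 5·4^m − 3.

Base case: L_1 = 17, and 5·4^1 − 3 = 20 − 3 = 17.
Assume L_j = 5·4^j − 3 for some j ≥ 1.
Then L_{j+1} = 4L_j + 9 = 4·(5·4^j − 3) + 9 = 20·4^j − 12 + 9 = 5·4^{j+1} − 3.
So the formula holds for j+1, and by induction L_m = 5·4^m − 3 for all m ≥ 1.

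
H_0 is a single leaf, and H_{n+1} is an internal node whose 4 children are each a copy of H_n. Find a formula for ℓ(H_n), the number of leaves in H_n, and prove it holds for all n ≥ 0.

Claim: ℓ(H_n) = 4^n.

Base case: ℓ(H_0) = 1, and 4^0 = 1.
Assume ℓ(H_j) = 4^j.
Then ℓ(H_{j+1}) = 4·ℓ(H_j) = 4·4^j = 4^{j+1}.
So the formula holds for j+1, and by induction ℓ(H_n) = 4^n for all n ≥ 0.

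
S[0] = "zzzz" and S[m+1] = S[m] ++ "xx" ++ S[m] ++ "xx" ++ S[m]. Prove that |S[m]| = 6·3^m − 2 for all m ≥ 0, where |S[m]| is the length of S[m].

Base case: |S[0]| = 4, and 6·3^0 − 2 = 4.
Assume |S[k]| = 6·3^k − 2.
Then |S[k+1]| = 3|S[k]| + 4 = 3(6·3^k − 2) + 4 = 6·3^{k+1} − 6 + 4 = 6·3^{k+1} − 2.
By induction, |S[m]| = 6·3^m − 2 for all m ≥ 0.

|S[m]| = 6·3^m − 2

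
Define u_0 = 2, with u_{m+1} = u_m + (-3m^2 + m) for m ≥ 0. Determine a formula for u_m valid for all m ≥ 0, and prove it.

Claim: u_m = -m^3 + 2m^2 − m + 2.

Base case: u_0 = 2, and -0^3 + 2·0^2 − 0 + 2 = 2.
Assume u_r = -r^3 + 2r^2 − r + 2.
Then u_{r+1} = u_r + (-3r^2 + r) = (-r^3 + 2r^2 − r + 2) + (-3r^2 + r) = -r^3 − r^2 + 2,
and -(r+1)^3 + 2·(r+1)^2 − (r+1) + 2 = -r^3 − r^2 + 2.
By induction, u_m = -m^3 + 2m^2 − m + 2 for all m ≥ 0.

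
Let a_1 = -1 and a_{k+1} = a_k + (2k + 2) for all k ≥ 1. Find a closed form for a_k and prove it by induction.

Claim: a_k = k^2 + k − 3.

Base case: a_1 = -1, and 1^2 + 1 − 3 = -1.
Assume a_j = j^2 + j − 3.
Then a_{j+1} = a_j + (2j + 2) = (j^2 + j − 3) + (2j + 2) = j^2 + 3j − 1,
and (j+1)^2 + (j+1) − 3 = j^2 + 3j − 1.
This completes the inductive step, so a_k = k^2 + k − 3 for all k ≥ 1.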